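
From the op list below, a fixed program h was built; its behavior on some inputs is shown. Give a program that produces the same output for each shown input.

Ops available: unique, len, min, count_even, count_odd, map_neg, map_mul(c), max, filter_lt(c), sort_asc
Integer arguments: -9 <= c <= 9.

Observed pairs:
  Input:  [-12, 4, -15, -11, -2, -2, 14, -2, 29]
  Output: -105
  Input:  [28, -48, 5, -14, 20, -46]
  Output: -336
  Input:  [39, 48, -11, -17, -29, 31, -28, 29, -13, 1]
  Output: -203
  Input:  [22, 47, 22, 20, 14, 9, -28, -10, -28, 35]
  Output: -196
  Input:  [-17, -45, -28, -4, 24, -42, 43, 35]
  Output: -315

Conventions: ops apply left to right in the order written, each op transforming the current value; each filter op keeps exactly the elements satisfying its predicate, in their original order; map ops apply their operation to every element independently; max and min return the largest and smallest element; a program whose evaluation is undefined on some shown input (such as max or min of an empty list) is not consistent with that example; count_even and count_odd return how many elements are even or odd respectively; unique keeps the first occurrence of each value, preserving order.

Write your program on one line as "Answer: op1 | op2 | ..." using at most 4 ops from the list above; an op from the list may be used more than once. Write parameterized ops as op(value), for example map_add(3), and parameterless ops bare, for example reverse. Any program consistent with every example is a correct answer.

map_mul(-7) | map_neg | sort_asc | min

Check, running the answer program on each example:
  [-12, 4, -15, -11, -2, -2, 14, -2, 29] -> [84, -28, 105, 77, 14, 14, -98, 14, -203] -> [-84, 28, -105, -77, -14, -14, 98, -14, 203] -> [-105, -84, -77, -14, -14, -14, 28, 98, 203] -> -105
  [28, -48, 5, -14, 20, -46] -> [-196, 336, -35, 98, -140, 322] -> [196, -336, 35, -98, 140, -322] -> [-336, -322, -98, 35, 140, 196] -> -336
  [39, 48, -11, -17, -29, 31, -28, 29, -13, 1] -> [-273, -336, 77, 119, 203, -217, 196, -203, 91, -7] -> [273, 336, -77, -119, -203, 217, -196, 203, -91, 7] -> [-203, -196, -119, -91, -77, 7, 203, 217, 273, 336] -> -203
  [22, 47, 22, 20, 14, 9, -28, -10, -28, 35] -> [-154, -329, -154, -140, -98, -63, 196, 70, 196, -245] -> [154, 329, 154, 140, 98, 63, -196, -70, -196, 245] -> [-196, -196, -70, 63, 98, 140, 154, 154, 245, 329] -> -196
  [-17, -45, -28, -4, 24, -42, 43, 35] -> [119, 315, 196, 28, -168, 294, -301, -245] -> [-119, -315, -196, -28, 168, -294, 301, 245] -> [-315, -294, -196, -119, -28, 168, 245, 301] -> -315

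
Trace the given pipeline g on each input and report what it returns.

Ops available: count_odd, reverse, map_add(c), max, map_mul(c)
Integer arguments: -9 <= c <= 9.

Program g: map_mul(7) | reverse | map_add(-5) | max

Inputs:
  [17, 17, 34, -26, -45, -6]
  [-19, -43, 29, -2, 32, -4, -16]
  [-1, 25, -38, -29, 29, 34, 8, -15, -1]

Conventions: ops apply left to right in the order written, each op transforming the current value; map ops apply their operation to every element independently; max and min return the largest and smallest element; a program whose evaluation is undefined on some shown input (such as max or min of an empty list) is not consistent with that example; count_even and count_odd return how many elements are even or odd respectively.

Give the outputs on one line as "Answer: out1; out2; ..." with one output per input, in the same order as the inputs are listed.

233; 219; 233

Execution, op by op:
  [17, 17, 34, -26, -45, -6] -> [119, 119, 238, -182, -315, -42] -> [-42, -315, -182, 238, 119, 119] -> [-47, -320, -187, 233, 114, 114] -> 233
  [-19, -43, 29, -2, 32, -4, -16] -> [-133, -301, 203, -14, 224, -28, -112] -> [-112, -28, 224, -14, 203, -301, -133] -> [-117, -33, 219, -19, 198, -306, -138] -> 219
  [-1, 25, -38, -29, 29, 34, 8, -15, -1] -> [-7, 175, -266, -203, 203, 238, 56, -105, -7] -> [-7, -105, 56, 238, 203, -203, -266, 175, -7] -> [-12, -110, 51, 233, 198, -208, -271, 170, -12] -> 233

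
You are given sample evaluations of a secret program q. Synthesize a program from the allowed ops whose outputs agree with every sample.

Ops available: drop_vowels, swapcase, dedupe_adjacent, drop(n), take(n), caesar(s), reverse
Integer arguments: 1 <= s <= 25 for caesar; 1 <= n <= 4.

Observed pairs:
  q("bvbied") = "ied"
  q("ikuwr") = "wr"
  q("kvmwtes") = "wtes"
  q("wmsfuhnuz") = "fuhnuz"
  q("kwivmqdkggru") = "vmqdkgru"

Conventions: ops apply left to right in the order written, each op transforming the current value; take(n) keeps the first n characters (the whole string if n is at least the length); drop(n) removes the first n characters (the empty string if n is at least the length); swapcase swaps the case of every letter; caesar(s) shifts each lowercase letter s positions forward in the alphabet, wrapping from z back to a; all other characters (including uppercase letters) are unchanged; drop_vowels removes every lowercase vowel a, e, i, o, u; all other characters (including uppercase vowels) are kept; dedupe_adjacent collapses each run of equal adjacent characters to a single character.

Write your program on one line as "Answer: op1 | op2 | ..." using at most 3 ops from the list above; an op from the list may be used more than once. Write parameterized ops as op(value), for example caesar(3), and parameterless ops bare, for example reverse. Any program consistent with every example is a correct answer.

drop(2) | dedupe_adjacent | drop(1)

Check, running the answer program on each example:
  "bvbied" -> "bied" -> "bied" -> "ied"
  "ikuwr" -> "uwr" -> "uwr" -> "wr"
  "kvmwtes" -> "mwtes" -> "mwtes" -> "wtes"
  "wmsfuhnuz" -> "sfuhnuz" -> "sfuhnuz" -> "fuhnuz"
  "kwivmqdkggru" -> "ivmqdkggru" -> "ivmqdkgru" -> "vmqdkgru"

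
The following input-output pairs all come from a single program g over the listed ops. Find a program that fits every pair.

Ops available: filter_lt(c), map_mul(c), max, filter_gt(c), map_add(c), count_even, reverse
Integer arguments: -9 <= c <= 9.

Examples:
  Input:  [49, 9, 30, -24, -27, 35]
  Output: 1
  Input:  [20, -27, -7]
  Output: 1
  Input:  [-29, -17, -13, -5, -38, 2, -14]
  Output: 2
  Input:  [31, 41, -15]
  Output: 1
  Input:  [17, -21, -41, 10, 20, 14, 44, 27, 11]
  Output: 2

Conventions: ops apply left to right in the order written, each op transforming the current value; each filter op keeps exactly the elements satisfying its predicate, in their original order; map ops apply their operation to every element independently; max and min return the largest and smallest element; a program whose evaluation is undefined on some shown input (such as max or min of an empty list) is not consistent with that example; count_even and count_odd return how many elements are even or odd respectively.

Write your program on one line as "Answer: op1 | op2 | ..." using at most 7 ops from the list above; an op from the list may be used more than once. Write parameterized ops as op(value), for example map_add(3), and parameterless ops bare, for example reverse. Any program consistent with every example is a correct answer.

filter_lt(9) | reverse | map_add(6) | filter_lt(-7) | map_add(3) | count_even

Check, running the answer program on each example:
  [49, 9, 30, -24, -27, 35] -> [-24, -27] -> [-27, -24] -> [-21, -18] -> [-21, -18] -> [-18, -15] -> 1
  [20, -27, -7] -> [-27, -7] -> [-7, -27] -> [-1, -21] -> [-21] -> [-18] -> 1
  [-29, -17, -13, -5, -38, 2, -14] -> [-29, -17, -13, -5, -38, 2, -14] -> [-14, 2, -38, -5, -13, -17, -29] -> [-8, 8, -32, 1, -7, -11, -23] -> [-8, -32, -11, -23] -> [-5, -29, -8, -20] -> 2
  [31, 41, -15] -> [-15] -> [-15] -> [-9] -> [-9] -> [-6] -> 1
  [17, -21, -41, 10, 20, 14, 44, 27, 11] -> [-21, -41] -> [-41, -21] -> [-35, -15] -> [-35, -15] -> [-32, -12] -> 2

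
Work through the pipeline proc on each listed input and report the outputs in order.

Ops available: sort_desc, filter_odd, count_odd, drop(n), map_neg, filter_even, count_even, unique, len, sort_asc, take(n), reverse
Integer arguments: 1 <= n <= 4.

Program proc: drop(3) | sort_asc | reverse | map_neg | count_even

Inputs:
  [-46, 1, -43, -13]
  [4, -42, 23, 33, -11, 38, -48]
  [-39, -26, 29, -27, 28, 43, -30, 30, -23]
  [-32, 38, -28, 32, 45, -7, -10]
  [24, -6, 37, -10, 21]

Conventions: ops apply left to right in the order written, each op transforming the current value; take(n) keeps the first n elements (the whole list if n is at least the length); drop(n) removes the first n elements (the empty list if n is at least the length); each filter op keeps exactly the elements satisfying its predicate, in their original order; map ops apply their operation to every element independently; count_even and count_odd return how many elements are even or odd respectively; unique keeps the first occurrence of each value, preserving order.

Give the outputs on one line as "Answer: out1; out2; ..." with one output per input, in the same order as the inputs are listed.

0; 2; 3; 2; 1

Execution, op by op:
  [-46, 1, -43, -13] -> [-13] -> [-13] -> [-13] -> [13] -> 0
  [4, -42, 23, 33, -11, 38, -48] -> [33, -11, 38, -48] -> [-48, -11, 33, 38] -> [38, 33, -11, -48] -> [-38, -33, 11, 48] -> 2
  [-39, -26, 29, -27, 28, 43, -30, 30, -23] -> [-27, 28, 43, -30, 30, -23] -> [-30, -27, -23, 28, 30, 43] -> [43, 30, 28, -23, -27, -30] -> [-43, -30, -28, 23, 27, 30] -> 3
  [-32, 38, -28, 32, 45, -7, -10] -> [32, 45, -7, -10] -> [-10, -7, 32, 45] -> [45, 32, -7, -10] -> [-45, -32, 7, 10] -> 2
  [24, -6, 37, -10, 21] -> [-10, 21] -> [-10, 21] -> [21, -10] -> [-21, 10] -> 1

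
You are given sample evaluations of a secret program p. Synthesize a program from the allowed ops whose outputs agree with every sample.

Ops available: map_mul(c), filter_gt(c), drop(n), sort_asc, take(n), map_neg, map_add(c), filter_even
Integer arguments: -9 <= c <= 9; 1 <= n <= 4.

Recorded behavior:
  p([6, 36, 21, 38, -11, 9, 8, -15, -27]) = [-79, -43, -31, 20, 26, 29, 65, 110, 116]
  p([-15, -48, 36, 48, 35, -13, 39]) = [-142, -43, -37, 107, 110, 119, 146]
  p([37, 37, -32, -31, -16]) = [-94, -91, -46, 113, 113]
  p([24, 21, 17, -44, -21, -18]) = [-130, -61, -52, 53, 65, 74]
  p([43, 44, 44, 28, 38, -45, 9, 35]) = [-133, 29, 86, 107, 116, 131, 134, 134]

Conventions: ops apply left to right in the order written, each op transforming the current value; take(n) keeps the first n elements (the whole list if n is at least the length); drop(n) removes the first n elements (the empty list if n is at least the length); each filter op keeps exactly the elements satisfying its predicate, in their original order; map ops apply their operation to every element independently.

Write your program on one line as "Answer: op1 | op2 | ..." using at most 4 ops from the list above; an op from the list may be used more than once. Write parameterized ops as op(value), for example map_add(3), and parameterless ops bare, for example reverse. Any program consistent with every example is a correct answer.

sort_asc | map_mul(3) | map_add(2)

Check, running the answer program on each example:
  [6, 36, 21, 38, -11, 9, 8, -15, -27] -> [-27, -15, -11, 6, 8, 9, 21, 36, 38] -> [-81, -45, -33, 18, 24, 27, 63, 108, 114] -> [-79, -43, -31, 20, 26, 29, 65, 110, 116]
  [-15, -48, 36, 48, 35, -13, 39] -> [-48, -15, -13, 35, 36, 39, 48] -> [-144, -45, -39, 105, 108, 117, 144] -> [-142, -43, -37, 107, 110, 119, 146]
  [37, 37, -32, -31, -16] -> [-32, -31, -16, 37, 37] -> [-96, -93, -48, 111, 111] -> [-94, -91, -46, 113, 113]
  [24, 21, 17, -44, -21, -18] -> [-44, -21, -18, 17, 21, 24] -> [-132, -63, -54, 51, 63, 72] -> [-130, -61, -52, 53, 65, 74]
  [43, 44, 44, 28, 38, -45, 9, 35] -> [-45, 9, 28, 35, 38, 43, 44, 44] -> [-135, 27, 84, 105, 114, 129, 132, 132] -> [-133, 29, 86, 107, 116, 131, 134, 134]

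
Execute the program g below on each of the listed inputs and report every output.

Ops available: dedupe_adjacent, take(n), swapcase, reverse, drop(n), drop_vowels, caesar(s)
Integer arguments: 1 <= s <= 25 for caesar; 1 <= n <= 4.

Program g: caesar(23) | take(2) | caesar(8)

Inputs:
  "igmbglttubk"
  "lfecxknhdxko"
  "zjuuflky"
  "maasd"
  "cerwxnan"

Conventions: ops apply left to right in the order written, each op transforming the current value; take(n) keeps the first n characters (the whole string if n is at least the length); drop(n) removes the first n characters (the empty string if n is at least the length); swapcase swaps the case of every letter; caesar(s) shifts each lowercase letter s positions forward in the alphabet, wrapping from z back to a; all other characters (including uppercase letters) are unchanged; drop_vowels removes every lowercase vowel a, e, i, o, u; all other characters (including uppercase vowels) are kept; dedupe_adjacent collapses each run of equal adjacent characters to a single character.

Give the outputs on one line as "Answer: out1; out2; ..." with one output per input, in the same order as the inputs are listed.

Execution, op by op:
  "igmbglttubk" -> "fdjydiqqryh" -> "fd" -> "nl"
  "lfecxknhdxko" -> "icbzuhkeauhl" -> "ic" -> "qk"
  "zjuuflky" -> "wgrrcihv" -> "wg" -> "eo"
  "maasd" -> "jxxpa" -> "jx" -> "rf"
  "cerwxnan" -> "zbotukxk" -> "zb" -> "hj"

"nl"; "qk"; "eo"; "rf"; "hj"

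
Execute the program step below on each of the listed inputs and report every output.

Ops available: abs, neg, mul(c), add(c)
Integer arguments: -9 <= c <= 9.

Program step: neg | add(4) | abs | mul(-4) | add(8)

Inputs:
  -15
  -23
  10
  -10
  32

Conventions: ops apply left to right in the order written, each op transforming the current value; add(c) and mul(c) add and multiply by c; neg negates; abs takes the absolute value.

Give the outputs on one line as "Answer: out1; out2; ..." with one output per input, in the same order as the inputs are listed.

-68; -100; -16; -48; -104

Execution, op by op:
  -15 -> 15 -> 19 -> 19 -> -76 -> -68
  -23 -> 23 -> 27 -> 27 -> -108 -> -100
  10 -> -10 -> -6 -> 6 -> -24 -> -16
  -10 -> 10 -> 14 -> 14 -> -56 -> -48
  32 -> -32 -> -28 -> 28 -> -112 -> -104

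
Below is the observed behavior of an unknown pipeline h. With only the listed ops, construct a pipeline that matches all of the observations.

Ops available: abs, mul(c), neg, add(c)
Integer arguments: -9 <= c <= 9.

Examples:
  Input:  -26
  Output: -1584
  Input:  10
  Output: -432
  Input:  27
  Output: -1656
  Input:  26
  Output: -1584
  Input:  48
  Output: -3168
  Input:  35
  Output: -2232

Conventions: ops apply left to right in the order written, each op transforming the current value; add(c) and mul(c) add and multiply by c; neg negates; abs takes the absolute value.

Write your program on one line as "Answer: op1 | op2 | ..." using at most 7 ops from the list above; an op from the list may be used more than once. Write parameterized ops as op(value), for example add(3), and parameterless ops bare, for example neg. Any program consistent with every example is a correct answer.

mul(-2) | abs | add(-6) | add(-2) | mul(9) | mul(-4)

Check, running the answer program on each example:
  -26 -> 52 -> 52 -> 46 -> 44 -> 396 -> -1584
  10 -> -20 -> 20 -> 14 -> 12 -> 108 -> -432
  27 -> -54 -> 54 -> 48 -> 46 -> 414 -> -1656
  26 -> -52 -> 52 -> 46 -> 44 -> 396 -> -1584
  48 -> -96 -> 96 -> 90 -> 88 -> 792 -> -3168
  35 -> -70 -> 70 -> 64 -> 62 -> 558 -> -2232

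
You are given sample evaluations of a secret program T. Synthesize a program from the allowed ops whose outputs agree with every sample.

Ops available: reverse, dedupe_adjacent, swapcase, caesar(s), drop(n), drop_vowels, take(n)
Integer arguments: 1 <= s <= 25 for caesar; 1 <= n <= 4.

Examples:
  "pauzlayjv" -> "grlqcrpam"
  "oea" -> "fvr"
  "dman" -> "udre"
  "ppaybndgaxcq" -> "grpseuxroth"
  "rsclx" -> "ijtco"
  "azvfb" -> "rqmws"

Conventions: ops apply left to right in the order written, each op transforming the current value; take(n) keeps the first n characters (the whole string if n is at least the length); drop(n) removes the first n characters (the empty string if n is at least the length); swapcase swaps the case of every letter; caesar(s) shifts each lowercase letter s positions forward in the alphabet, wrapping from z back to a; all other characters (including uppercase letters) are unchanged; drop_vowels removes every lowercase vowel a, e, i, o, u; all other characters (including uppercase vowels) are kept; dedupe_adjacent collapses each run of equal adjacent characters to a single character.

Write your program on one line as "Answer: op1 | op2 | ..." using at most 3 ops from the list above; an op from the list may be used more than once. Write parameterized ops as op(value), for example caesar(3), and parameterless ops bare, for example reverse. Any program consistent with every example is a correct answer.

dedupe_adjacent | caesar(17)

Check, running the answer program on each example:
  "pauzlayjv" -> "pauzlayjv" -> "grlqcrpam"
  "oea" -> "oea" -> "fvr"
  "dman" -> "dman" -> "udre"
  "ppaybndgaxcq" -> "paybndgaxcq" -> "grpseuxroth"
  "rsclx" -> "rsclx" -> "ijtco"
  "azvfb" -> "azvfb" -> "rqmws"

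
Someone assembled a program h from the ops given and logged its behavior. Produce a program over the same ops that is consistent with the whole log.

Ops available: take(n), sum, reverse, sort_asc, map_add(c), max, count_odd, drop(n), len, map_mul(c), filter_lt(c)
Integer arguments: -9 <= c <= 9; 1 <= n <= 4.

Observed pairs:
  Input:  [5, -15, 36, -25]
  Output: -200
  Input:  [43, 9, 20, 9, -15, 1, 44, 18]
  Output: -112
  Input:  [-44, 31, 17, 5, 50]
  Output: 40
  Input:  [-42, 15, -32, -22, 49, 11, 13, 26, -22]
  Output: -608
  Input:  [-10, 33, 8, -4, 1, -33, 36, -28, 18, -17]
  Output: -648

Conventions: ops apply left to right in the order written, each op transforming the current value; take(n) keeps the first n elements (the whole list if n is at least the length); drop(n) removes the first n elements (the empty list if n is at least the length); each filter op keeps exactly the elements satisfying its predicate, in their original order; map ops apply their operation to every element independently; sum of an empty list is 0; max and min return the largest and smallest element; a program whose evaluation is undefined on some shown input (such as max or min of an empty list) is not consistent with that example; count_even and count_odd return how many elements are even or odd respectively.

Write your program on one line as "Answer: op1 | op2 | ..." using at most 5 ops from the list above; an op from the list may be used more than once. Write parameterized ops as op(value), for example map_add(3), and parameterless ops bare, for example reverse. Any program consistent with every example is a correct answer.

drop(2) | filter_lt(6) | map_mul(8) | sum

Check, running the answer program on each example:
  [5, -15, 36, -25] -> [36, -25] -> [-25] -> [-200] -> -200
  [43, 9, 20, 9, -15, 1, 44, 18] -> [20, 9, -15, 1, 44, 18] -> [-15, 1] -> [-120, 8] -> -112
  [-44, 31, 17, 5, 50] -> [17, 5, 50] -> [5] -> [40] -> 40
  [-42, 15, -32, -22, 49, 11, 13, 26, -22] -> [-32, -22, 49, 11, 13, 26, -22] -> [-32, -22, -22] -> [-256, -176, -176] -> -608
  [-10, 33, 8, -4, 1, -33, 36, -28, 18, -17] -> [8, -4, 1, -33, 36, -28, 18, -17] -> [-4, 1, -33, -28, -17] -> [-32, 8, -264, -224, -136] -> -648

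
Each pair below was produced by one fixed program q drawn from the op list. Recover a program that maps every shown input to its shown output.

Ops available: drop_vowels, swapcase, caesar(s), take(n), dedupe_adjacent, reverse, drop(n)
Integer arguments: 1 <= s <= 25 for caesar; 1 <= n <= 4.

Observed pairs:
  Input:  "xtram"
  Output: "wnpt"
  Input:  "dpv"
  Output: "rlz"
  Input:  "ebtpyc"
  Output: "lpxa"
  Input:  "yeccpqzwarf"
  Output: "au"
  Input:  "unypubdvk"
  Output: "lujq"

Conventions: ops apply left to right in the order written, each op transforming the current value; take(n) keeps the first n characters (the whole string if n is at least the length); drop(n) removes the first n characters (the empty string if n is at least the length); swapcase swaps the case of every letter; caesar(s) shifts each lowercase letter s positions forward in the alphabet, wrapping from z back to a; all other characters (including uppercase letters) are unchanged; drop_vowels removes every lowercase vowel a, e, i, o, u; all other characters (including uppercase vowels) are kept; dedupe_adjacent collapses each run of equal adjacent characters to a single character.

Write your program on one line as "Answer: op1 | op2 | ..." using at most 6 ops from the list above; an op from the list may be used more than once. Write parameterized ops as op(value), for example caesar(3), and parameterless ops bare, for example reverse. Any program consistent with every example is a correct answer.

take(4) | caesar(18) | reverse | drop_vowels | caesar(4)

Check, running the answer program on each example:
  "xtram" -> "xtra" -> "pljs" -> "sjlp" -> "sjlp" -> "wnpt"
  "dpv" -> "dpv" -> "vhn" -> "nhv" -> "nhv" -> "rlz"
  "ebtpyc" -> "ebtp" -> "wtlh" -> "hltw" -> "hltw" -> "lpxa"
  "yeccpqzwarf" -> "yecc" -> "qwuu" -> "uuwq" -> "wq" -> "au"
  "unypubdvk" -> "unyp" -> "mfqh" -> "hqfm" -> "hqfm" -> "lujq"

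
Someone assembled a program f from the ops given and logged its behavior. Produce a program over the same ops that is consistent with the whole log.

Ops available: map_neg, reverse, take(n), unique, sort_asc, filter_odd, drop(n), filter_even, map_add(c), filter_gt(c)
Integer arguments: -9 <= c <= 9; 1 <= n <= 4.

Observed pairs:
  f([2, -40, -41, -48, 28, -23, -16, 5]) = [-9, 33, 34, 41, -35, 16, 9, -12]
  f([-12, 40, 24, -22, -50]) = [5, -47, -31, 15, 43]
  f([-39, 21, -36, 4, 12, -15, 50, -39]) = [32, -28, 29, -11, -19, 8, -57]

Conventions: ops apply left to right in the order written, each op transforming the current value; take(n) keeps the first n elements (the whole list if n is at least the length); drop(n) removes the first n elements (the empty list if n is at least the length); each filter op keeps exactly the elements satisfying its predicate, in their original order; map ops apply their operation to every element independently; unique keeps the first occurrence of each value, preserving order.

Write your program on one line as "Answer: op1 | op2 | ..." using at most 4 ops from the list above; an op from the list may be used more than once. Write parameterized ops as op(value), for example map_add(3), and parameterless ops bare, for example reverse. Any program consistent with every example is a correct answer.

unique | map_add(7) | map_neg

Check, running the answer program on each example:
  [2, -40, -41, -48, 28, -23, -16, 5] -> [2, -40, -41, -48, 28, -23, -16, 5] -> [9, -33, -34, -41, 35, -16, -9, 12] -> [-9, 33, 34, 41, -35, 16, 9, -12]
  [-12, 40, 24, -22, -50] -> [-12, 40, 24, -22, -50] -> [-5, 47, 31, -15, -43] -> [5, -47, -31, 15, 43]
  [-39, 21, -36, 4, 12, -15, 50, -39] -> [-39, 21, -36, 4, 12, -15, 50] -> [-32, 28, -29, 11, 19, -8, 57] -> [32, -28, 29, -11, -19, 8, -57]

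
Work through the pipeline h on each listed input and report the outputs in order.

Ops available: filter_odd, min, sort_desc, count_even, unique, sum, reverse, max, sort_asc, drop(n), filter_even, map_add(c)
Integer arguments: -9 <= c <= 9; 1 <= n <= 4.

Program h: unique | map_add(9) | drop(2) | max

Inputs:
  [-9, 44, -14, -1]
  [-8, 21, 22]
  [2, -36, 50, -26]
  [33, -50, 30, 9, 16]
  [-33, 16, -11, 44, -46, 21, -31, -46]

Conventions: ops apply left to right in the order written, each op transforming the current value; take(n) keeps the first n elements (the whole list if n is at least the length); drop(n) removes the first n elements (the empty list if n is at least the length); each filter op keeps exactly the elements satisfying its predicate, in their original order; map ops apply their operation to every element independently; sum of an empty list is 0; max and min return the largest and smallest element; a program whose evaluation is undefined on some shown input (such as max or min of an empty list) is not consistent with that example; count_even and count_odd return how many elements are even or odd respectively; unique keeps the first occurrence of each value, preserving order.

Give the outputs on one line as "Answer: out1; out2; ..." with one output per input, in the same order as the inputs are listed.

8; 31; 59; 39; 53

Execution, op by op:
  [-9, 44, -14, -1] -> [-9, 44, -14, -1] -> [0, 53, -5, 8] -> [-5, 8] -> 8
  [-8, 21, 22] -> [-8, 21, 22] -> [1, 30, 31] -> [31] -> 31
  [2, -36, 50, -26] -> [2, -36, 50, -26] -> [11, -27, 59, -17] -> [59, -17] -> 59
  [33, -50, 30, 9, 16] -> [33, -50, 30, 9, 16] -> [42, -41, 39, 18, 25] -> [39, 18, 25] -> 39
  [-33, 16, -11, 44, -46, 21, -31, -46] -> [-33, 16, -11, 44, -46, 21, -31] -> [-24, 25, -2, 53, -37, 30, -22] -> [-2, 53, -37, 30, -22] -> 53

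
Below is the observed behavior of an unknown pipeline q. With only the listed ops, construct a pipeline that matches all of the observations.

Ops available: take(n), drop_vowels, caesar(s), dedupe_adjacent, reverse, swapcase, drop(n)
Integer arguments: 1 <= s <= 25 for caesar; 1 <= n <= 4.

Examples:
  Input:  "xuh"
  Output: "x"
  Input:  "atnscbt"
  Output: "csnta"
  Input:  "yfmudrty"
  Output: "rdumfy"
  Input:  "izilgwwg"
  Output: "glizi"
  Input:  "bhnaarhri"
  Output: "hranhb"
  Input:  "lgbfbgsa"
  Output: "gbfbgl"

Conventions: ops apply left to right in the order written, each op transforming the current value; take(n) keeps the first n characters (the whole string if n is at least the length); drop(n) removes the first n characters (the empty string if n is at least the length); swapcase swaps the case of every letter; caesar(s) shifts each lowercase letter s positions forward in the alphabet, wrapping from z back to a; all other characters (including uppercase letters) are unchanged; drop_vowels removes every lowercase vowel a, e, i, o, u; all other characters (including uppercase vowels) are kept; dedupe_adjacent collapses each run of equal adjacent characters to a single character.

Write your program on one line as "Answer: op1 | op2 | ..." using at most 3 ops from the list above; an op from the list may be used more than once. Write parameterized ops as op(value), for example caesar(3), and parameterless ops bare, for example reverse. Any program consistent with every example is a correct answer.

dedupe_adjacent | reverse | drop(2)

Check, running the answer program on each example:
  "xuh" -> "xuh" -> "hux" -> "x"
  "atnscbt" -> "atnscbt" -> "tbcsnta" -> "csnta"
  "yfmudrty" -> "yfmudrty" -> "ytrdumfy" -> "rdumfy"
  "izilgwwg" -> "izilgwg" -> "gwglizi" -> "glizi"
  "bhnaarhri" -> "bhnarhri" -> "irhranhb" -> "hranhb"
  "lgbfbgsa" -> "lgbfbgsa" -> "asgbfbgl" -> "gbfbgl"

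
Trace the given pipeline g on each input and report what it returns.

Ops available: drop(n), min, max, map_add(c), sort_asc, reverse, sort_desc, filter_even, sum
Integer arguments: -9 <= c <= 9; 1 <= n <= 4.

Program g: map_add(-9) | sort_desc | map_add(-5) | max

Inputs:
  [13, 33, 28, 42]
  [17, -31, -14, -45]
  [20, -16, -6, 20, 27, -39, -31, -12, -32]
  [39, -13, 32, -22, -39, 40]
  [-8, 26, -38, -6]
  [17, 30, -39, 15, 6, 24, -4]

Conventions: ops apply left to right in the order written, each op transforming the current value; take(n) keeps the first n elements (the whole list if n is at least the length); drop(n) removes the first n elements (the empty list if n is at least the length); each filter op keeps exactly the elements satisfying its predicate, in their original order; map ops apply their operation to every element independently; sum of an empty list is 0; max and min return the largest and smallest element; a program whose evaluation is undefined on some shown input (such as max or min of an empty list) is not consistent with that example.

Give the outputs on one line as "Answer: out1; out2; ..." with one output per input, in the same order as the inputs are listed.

28; 3; 13; 26; 12; 16

Execution, op by op:
  [13, 33, 28, 42] -> [4, 24, 19, 33] -> [33, 24, 19, 4] -> [28, 19, 14, -1] -> 28
  [17, -31, -14, -45] -> [8, -40, -23, -54] -> [8, -23, -40, -54] -> [3, -28, -45, -59] -> 3
  [20, -16, -6, 20, 27, -39, -31, -12, -32] -> [11, -25, -15, 11, 18, -48, -40, -21, -41] -> [18, 11, 11, -15, -21, -25, -40, -41, -48] -> [13, 6, 6, -20, -26, -30, -45, -46, -53] -> 13
  [39, -13, 32, -22, -39, 40] -> [30, -22, 23, -31, -48, 31] -> [31, 30, 23, -22, -31, -48] -> [26, 25, 18, -27, -36, -53] -> 26
  [-8, 26, -38, -6] -> [-17, 17, -47, -15] -> [17, -15, -17, -47] -> [12, -20, -22, -52] -> 12
  [17, 30, -39, 15, 6, 24, -4] -> [8, 21, -48, 6, -3, 15, -13] -> [21, 15, 8, 6, -3, -13, -48] -> [16, 10, 3, 1, -8, -18, -53] -> 16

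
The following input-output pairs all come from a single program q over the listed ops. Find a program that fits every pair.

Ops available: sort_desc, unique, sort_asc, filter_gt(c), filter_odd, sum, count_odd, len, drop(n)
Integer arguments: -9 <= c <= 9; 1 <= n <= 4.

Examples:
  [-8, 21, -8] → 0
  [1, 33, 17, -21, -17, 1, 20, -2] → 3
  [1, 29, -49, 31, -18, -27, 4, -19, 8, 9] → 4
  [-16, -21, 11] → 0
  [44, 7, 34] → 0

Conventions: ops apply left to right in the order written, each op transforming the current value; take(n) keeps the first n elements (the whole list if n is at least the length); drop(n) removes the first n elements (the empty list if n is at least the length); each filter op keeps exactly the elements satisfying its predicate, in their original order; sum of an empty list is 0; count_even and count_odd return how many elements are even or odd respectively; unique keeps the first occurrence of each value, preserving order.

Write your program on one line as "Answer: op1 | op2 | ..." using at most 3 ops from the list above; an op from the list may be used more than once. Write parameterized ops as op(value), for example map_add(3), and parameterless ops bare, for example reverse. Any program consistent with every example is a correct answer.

drop(3) | count_odd

Check, running the answer program on each example:
  [-8, 21, -8] -> [] -> 0
  [1, 33, 17, -21, -17, 1, 20, -2] -> [-21, -17, 1, 20, -2] -> 3
  [1, 29, -49, 31, -18, -27, 4, -19, 8, 9] -> [31, -18, -27, 4, -19, 8, 9] -> 4
  [-16, -21, 11] -> [] -> 0
  [44, 7, 34] -> [] -> 0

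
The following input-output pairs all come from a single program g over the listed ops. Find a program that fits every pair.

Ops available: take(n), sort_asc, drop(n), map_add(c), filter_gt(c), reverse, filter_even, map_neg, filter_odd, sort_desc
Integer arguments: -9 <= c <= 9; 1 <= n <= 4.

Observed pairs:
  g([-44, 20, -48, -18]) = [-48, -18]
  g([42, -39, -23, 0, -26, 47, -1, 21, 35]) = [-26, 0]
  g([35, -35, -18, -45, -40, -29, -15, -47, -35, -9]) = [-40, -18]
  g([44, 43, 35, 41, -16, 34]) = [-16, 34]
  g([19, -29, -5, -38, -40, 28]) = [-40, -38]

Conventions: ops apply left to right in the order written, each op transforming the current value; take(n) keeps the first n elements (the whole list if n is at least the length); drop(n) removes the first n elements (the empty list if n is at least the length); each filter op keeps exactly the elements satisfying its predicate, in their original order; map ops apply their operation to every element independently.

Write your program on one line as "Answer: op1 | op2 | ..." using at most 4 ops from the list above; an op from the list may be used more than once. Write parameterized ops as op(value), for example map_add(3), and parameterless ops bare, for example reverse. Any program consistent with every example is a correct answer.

drop(2) | filter_even | take(2) | sort_asc

Check, running the answer program on each example:
  [-44, 20, -48, -18] -> [-48, -18] -> [-48, -18] -> [-48, -18] -> [-48, -18]
  [42, -39, -23, 0, -26, 47, -1, 21, 35] -> [-23, 0, -26, 47, -1, 21, 35] -> [0, -26] -> [0, -26] -> [-26, 0]
  [35, -35, -18, -45, -40, -29, -15, -47, -35, -9] -> [-18, -45, -40, -29, -15, -47, -35, -9] -> [-18, -40] -> [-18, -40] -> [-40, -18]
  [44, 43, 35, 41, -16, 34] -> [35, 41, -16, 34] -> [-16, 34] -> [-16, 34] -> [-16, 34]
  [19, -29, -5, -38, -40, 28] -> [-5, -38, -40, 28] -> [-38, -40, 28] -> [-38, -40] -> [-40, -38]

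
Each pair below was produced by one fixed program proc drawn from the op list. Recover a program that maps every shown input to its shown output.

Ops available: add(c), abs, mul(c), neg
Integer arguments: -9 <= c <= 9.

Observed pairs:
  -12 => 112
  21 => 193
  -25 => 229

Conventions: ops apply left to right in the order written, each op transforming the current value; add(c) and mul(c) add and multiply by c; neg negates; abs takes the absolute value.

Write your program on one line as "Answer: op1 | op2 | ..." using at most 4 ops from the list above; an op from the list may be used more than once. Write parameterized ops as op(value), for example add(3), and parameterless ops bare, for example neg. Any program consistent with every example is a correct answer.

abs | mul(-9) | neg | add(4)

Check, running the answer program on each example:
  -12 -> 12 -> -108 -> 108 -> 112
  21 -> 21 -> -189 -> 189 -> 193
  -25 -> 25 -> -225 -> 225 -> 229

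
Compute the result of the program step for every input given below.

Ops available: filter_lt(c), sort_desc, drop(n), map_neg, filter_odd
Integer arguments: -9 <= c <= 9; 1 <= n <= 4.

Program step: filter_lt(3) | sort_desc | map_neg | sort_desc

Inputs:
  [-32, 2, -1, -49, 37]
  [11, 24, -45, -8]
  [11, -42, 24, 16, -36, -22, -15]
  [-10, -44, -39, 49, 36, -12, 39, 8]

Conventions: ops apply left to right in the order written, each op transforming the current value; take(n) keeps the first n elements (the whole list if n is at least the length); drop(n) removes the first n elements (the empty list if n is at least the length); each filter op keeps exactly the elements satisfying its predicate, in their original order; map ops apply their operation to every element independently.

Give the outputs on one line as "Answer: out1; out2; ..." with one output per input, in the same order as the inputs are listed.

[49, 32, 1, -2]; [45, 8]; [42, 36, 22, 15]; [44, 39, 12, 10]

Execution, op by op:
  [-32, 2, -1, -49, 37] -> [-32, 2, -1, -49] -> [2, -1, -32, -49] -> [-2, 1, 32, 49] -> [49, 32, 1, -2]
  [11, 24, -45, -8] -> [-45, -8] -> [-8, -45] -> [8, 45] -> [45, 8]
  [11, -42, 24, 16, -36, -22, -15] -> [-42, -36, -22, -15] -> [-15, -22, -36, -42] -> [15, 22, 36, 42] -> [42, 36, 22, 15]
  [-10, -44, -39, 49, 36, -12, 39, 8] -> [-10, -44, -39, -12] -> [-10, -12, -39, -44] -> [10, 12, 39, 44] -> [44, 39, 12, 10]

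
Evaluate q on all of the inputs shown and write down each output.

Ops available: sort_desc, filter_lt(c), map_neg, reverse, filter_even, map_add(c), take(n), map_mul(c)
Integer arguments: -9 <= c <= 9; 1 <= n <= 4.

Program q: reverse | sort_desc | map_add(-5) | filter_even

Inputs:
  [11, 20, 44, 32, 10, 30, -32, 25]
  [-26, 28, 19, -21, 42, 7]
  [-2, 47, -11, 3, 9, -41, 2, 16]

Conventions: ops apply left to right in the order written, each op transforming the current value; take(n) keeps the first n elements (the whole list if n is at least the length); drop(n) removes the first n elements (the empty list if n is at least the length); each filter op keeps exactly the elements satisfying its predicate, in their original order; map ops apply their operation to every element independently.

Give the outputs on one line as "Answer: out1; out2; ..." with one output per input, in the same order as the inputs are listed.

[20, 6]; [14, 2, -26]; [42, 4, -2, -16, -46]

Execution, op by op:
  [11, 20, 44, 32, 10, 30, -32, 25] -> [25, -32, 30, 10, 32, 44, 20, 11] -> [44, 32, 30, 25, 20, 11, 10, -32] -> [39, 27, 25, 20, 15, 6, 5, -37] -> [20, 6]
  [-26, 28, 19, -21, 42, 7] -> [7, 42, -21, 19, 28, -26] -> [42, 28, 19, 7, -21, -26] -> [37, 23, 14, 2, -26, -31] -> [14, 2, -26]
  [-2, 47, -11, 3, 9, -41, 2, 16] -> [16, 2, -41, 9, 3, -11, 47, -2] -> [47, 16, 9, 3, 2, -2, -11, -41] -> [42, 11, 4, -2, -3, -7, -16, -46] -> [42, 4, -2, -16, -46]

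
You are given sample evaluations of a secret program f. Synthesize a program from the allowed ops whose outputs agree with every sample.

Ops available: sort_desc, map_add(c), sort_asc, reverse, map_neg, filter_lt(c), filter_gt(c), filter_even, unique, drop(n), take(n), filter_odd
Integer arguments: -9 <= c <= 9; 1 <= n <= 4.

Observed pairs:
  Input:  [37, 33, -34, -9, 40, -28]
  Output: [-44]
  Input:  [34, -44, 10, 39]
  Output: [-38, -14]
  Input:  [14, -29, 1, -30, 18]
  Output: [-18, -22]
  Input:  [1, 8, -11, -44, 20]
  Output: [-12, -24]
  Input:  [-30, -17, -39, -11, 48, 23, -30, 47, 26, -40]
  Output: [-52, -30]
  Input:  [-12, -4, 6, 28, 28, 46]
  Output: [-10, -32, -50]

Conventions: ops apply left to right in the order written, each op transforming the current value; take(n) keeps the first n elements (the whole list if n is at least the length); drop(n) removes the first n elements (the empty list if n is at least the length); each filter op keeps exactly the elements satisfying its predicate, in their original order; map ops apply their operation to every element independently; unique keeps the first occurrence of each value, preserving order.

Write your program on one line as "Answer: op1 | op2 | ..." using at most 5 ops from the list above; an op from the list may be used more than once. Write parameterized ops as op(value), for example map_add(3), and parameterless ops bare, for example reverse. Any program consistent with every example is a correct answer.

map_neg | filter_lt(4) | map_add(-4) | unique | filter_even

Check, running the answer program on each example:
  [37, 33, -34, -9, 40, -28] -> [-37, -33, 34, 9, -40, 28] -> [-37, -33, -40] -> [-41, -37, -44] -> [-41, -37, -44] -> [-44]
  [34, -44, 10, 39] -> [-34, 44, -10, -39] -> [-34, -10, -39] -> [-38, -14, -43] -> [-38, -14, -43] -> [-38, -14]
  [14, -29, 1, -30, 18] -> [-14, 29, -1, 30, -18] -> [-14, -1, -18] -> [-18, -5, -22] -> [-18, -5, -22] -> [-18, -22]
  [1, 8, -11, -44, 20] -> [-1, -8, 11, 44, -20] -> [-1, -8, -20] -> [-5, -12, -24] -> [-5, -12, -24] -> [-12, -24]
  [-30, -17, -39, -11, 48, 23, -30, 47, 26, -40] -> [30, 17, 39, 11, -48, -23, 30, -47, -26, 40] -> [-48, -23, -47, -26] -> [-52, -27, -51, -30] -> [-52, -27, -51, -30] -> [-52, -30]
  [-12, -4, 6, 28, 28, 46] -> [12, 4, -6, -28, -28, -46] -> [-6, -28, -28, -46] -> [-10, -32, -32, -50] -> [-10, -32, -50] -> [-10, -32, -50]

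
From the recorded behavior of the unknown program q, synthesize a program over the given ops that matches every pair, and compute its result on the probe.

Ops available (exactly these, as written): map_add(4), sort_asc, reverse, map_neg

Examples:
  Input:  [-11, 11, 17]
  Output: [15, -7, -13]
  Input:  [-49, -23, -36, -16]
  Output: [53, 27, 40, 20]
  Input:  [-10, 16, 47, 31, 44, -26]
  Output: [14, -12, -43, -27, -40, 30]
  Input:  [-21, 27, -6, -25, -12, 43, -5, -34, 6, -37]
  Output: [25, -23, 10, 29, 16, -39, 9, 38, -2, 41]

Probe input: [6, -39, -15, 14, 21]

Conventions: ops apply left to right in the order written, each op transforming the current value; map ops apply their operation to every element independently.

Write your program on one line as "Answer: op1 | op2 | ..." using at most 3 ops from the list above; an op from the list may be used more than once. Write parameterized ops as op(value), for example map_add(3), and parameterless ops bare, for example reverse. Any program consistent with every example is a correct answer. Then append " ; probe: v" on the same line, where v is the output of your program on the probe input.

map_neg | map_add(4) ; probe: [-2, 43, 19, -10, -17]

Check, running the answer program on each example:
  [-11, 11, 17] -> [11, -11, -17] -> [15, -7, -13]
  [-49, -23, -36, -16] -> [49, 23, 36, 16] -> [53, 27, 40, 20]
  [-10, 16, 47, 31, 44, -26] -> [10, -16, -47, -31, -44, 26] -> [14, -12, -43, -27, -40, 30]
  [-21, 27, -6, -25, -12, 43, -5, -34, 6, -37] -> [21, -27, 6, 25, 12, -43, 5, 34, -6, 37] -> [25, -23, 10, 29, 16, -39, 9, 38, -2, 41]
  probe: [6, -39, -15, 14, 21] -> [-6, 39, 15, -14, -21] -> [-2, 43, 19, -10, -17]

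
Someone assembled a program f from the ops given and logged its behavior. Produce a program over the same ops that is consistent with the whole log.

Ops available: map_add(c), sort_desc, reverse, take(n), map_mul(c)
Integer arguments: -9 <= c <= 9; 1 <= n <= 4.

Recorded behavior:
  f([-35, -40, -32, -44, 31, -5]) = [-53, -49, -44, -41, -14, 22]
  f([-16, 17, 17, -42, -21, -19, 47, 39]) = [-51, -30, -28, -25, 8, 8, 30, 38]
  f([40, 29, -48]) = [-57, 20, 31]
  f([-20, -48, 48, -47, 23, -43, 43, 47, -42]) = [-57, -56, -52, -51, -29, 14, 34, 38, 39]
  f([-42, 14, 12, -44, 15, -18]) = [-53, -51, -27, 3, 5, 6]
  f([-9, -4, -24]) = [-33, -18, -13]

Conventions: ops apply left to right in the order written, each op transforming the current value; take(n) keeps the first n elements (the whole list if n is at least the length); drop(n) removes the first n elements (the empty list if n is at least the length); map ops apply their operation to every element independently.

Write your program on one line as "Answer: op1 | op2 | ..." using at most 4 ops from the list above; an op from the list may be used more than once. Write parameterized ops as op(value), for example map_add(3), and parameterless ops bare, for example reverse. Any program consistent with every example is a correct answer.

map_add(-9) | sort_desc | reverse

Check, running the answer program on each example:
  [-35, -40, -32, -44, 31, -5] -> [-44, -49, -41, -53, 22, -14] -> [22, -14, -41, -44, -49, -53] -> [-53, -49, -44, -41, -14, 22]
  [-16, 17, 17, -42, -21, -19, 47, 39] -> [-25, 8, 8, -51, -30, -28, 38, 30] -> [38, 30, 8, 8, -25, -28, -30, -51] -> [-51, -30, -28, -25, 8, 8, 30, 38]
  [40, 29, -48] -> [31, 20, -57] -> [31, 20, -57] -> [-57, 20, 31]
  [-20, -48, 48, -47, 23, -43, 43, 47, -42] -> [-29, -57, 39, -56, 14, -52, 34, 38, -51] -> [39, 38, 34, 14, -29, -51, -52, -56, -57] -> [-57, -56, -52, -51, -29, 14, 34, 38, 39]
  [-42, 14, 12, -44, 15, -18] -> [-51, 5, 3, -53, 6, -27] -> [6, 5, 3, -27, -51, -53] -> [-53, -51, -27, 3, 5, 6]
  [-9, -4, -24] -> [-18, -13, -33] -> [-13, -18, -33] -> [-33, -18, -13]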